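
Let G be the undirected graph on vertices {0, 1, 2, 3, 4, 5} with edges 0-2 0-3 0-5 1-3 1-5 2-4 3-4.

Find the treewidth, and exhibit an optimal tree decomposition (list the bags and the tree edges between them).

Treewidth 2.
One such decomposition:
Bags: B1 = {2, 3, 4}  B2 = {0, 2, 3}  B3 = {0, 1, 3}  B4 = {0, 1, 5}
Tree: B1–B2, B2–B3, B3–B4

Each bag holds 3 vertices, so the decomposition has width 2, which upper-bounds the treewidth. Since 4–2–0–3–4 is a cycle in G, G is not acyclic. Forests are exactly the graphs of treewidth ≤ 1, so tw(G) ≥ 2. The upper and lower bounds meet at 2, so that is the treewidth.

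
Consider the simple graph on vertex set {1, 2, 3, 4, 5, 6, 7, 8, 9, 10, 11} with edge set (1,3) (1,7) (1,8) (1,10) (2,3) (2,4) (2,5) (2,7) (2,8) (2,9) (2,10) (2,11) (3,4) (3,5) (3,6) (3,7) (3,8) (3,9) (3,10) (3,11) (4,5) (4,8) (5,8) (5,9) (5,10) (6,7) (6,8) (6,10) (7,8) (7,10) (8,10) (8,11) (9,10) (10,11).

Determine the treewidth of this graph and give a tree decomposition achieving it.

Treewidth 4.
One optimal decomposition is:
Bags: B1 = {2, 3, 7, 8, 10}  B2 = {2, 3, 5, 8, 10}  B3 = {2, 3, 4, 5, 8}  B4 = {3, 6, 7, 8, 10}  B5 = {1, 3, 7, 8, 10}  B6 = {2, 3, 5, 9, 10}  B7 = {2, 3, 8, 10, 11}
Tree: B1–B2, B2–B3, B1–B4, B4–B5, B2–B6, B1–B7

Every bag has size at most 5, so the width is 5 − 1 = 4 and tw(G) ≤ 4. On the other hand G contains the 5-clique {1, 3, 7, 8, 10}. A clique must lie in a single bag of any decomposition, so no decomposition can have width below 4. Combining the bounds, tw(G) = 4.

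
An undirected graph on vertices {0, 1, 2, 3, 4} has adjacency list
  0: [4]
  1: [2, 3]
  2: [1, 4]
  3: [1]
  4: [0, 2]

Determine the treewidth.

1

A width-1 tree decomposition is:
Bags: B1 = {0, 4}  B2 = {2, 4}  B3 = {1, 2}  B4 = {1, 3}
Tree: B1–B2, B2–B3, B3–B4
Each bag holds 2 vertices, so the decomposition has width 1, which upper-bounds the treewidth. Any graph with an edge has treewidth ≥ 1, and G has the edge 0–4. Therefore the treewidth is 1.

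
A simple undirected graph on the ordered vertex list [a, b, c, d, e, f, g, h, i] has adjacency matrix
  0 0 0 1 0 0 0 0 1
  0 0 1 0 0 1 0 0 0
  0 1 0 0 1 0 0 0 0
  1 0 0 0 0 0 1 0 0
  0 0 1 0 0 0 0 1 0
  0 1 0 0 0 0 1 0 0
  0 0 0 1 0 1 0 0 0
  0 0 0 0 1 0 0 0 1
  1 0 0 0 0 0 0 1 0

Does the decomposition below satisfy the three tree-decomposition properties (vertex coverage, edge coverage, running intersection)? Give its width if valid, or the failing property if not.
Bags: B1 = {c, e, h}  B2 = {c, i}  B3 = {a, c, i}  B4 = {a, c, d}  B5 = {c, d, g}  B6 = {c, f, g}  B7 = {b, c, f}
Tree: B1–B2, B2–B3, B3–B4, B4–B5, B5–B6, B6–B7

A tree decomposition must satisfy three properties: every vertex lies in some bag; for every edge, both endpoints lie together in some bag; and for every vertex, the bags containing it form a connected subtree. Here edge (h,i) lies in no bag, so the decomposition is invalid.

No — edge (h,i) lies in no bag.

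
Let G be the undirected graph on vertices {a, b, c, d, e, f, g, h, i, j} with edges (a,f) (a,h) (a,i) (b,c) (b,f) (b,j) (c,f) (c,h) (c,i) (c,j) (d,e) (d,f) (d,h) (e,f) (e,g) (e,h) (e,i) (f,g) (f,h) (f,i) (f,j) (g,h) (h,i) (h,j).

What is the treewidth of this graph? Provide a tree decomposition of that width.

Each bag holds 4 vertices, so the decomposition has width 3, which upper-bounds the treewidth. Conversely, {d, e, f, h} is a clique of size 4, and the vertices of any clique must share a bag in every tree decomposition; so some bag has ≥ 4 vertices and tw(G) ≥ 3. Hence tw(G) = 3 exactly.

Treewidth 3.
One optimal decomposition is:
Bags: B1 = {e, f, h, i}  B2 = {d, e, f, h}  B3 = {a, f, h, i}  B4 = {c, f, h, i}  B5 = {e, f, g, h}  B6 = {c, f, h, j}  B7 = {b, c, f, j}
Tree: B1–B2, B1–B3, B3–B4, B2–B5, B4–B6, B6–B7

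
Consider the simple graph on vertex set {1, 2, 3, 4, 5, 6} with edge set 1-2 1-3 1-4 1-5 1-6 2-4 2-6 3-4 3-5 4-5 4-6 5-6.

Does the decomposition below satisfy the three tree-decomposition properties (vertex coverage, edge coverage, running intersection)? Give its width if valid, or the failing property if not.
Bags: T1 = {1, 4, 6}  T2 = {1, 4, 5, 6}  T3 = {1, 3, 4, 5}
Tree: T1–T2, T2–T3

No — vertex 2 appears in no bag.

A tree decomposition must satisfy three properties: every vertex lies in some bag; for every edge, both endpoints lie together in some bag; and for every vertex, the bags containing it form a connected subtree. Here vertex 2 appears in no bag, so the decomposition is invalid.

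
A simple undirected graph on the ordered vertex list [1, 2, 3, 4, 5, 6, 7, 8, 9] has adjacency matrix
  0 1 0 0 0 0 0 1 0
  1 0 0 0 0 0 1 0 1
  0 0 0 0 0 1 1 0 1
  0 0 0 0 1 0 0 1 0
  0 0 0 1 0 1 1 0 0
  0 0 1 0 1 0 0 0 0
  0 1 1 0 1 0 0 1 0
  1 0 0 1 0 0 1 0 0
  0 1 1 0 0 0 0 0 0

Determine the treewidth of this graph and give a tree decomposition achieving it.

Treewidth 3.
One such decomposition:
Bags: B1 = {1, 2, 4, 8}  B2 = {2, 4, 7, 8}  B3 = {2, 4, 5, 7}  B4 = {2, 5, 7, 9}  B5 = {3, 5, 7, 9}  B6 = {3, 5, 6, 9}
Tree: B1–B2, B2–B3, B3–B4, B4–B5, B5–B6

The largest bag has 4 vertices, giving width 3; this decomposition certifies tw(G) ≤ 3. For the lower bound: the 4 vertex sets {1,4,8}, {2}, {7}, {3,5,6,9} are disjoint, each induces a connected subgraph, and every pair is joined by at least one edge of G. Contracting each set to a single vertex therefore yields K_{4} as a minor, and since treewidth is minor-monotone, tw(G) ≥ tw(K_{4}) = 3. Combining the bounds, tw(G) = 3.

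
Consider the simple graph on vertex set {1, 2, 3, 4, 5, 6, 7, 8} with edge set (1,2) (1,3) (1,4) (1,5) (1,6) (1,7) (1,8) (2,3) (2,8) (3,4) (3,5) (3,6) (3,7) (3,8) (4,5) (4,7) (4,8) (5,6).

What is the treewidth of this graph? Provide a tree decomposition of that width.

Every bag has size at most 4, so the width is 4 − 1 = 3 and tw(G) ≤ 3. Conversely, {1, 2, 3, 8} is a clique of size 4, and the vertices of any clique must share a bag in every tree decomposition; so some bag has ≥ 4 vertices and tw(G) ≥ 3. Combining the bounds, tw(G) = 3.

Treewidth 3.
One optimal decomposition is:
Bags: B1 = {1, 3, 4, 5}  B2 = {1, 3, 5, 6}  B3 = {1, 3, 4, 8}  B4 = {1, 2, 3, 8}  B5 = {1, 3, 4, 7}
Tree: B1–B2, B1–B3, B3–B4, B3–B5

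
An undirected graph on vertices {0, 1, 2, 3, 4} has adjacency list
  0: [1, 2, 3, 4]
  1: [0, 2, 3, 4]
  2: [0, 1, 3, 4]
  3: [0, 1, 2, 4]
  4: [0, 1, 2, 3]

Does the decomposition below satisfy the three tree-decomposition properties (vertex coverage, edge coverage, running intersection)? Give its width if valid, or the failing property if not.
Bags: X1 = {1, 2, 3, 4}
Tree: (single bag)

No — vertex 0 appears in no bag.

A tree decomposition must satisfy three properties: every vertex lies in some bag; for every edge, both endpoints lie together in some bag; and for every vertex, the bags containing it form a connected subtree. Here vertex 0 appears in no bag, so the decomposition is invalid.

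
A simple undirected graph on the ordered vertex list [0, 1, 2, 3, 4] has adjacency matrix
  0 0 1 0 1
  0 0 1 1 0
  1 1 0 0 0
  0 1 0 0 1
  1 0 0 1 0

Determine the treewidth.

2

A width-2 tree decomposition is:
Bags: B1 = {1, 2, 3}  B2 = {2, 3, 4}  B3 = {0, 2, 4}
Tree: B1–B2, B2–B3
Every bag has size at most 3, so the width is 3 − 1 = 2 and tw(G) ≤ 2. The edges 2–1–3–4–0–2 form a cycle, so G is not a tree and its treewidth is at least 2. Combining the bounds, tw(G) = 2.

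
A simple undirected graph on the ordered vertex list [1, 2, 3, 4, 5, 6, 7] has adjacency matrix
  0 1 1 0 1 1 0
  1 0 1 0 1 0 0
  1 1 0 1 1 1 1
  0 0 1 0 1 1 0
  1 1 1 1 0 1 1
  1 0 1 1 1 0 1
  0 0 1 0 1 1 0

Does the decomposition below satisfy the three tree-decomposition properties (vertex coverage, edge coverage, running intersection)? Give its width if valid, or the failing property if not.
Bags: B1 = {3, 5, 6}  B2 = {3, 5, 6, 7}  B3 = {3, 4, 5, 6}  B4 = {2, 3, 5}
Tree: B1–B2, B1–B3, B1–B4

A tree decomposition must satisfy three properties: every vertex lies in some bag; for every edge, both endpoints lie together in some bag; and for every vertex, the bags containing it form a connected subtree. Here vertex 1 appears in no bag, so the decomposition is invalid.

No — vertex 1 appears in no bag.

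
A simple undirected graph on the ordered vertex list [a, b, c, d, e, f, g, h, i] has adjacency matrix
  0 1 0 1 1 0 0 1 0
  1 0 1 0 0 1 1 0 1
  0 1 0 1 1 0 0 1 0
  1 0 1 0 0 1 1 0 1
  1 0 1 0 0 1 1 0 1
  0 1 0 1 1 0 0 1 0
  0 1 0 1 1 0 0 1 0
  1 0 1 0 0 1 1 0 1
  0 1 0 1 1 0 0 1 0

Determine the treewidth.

4

A width-4 tree decomposition is:
Bags: B1 = {b, d, e, h, i}  B2 = {a, b, d, e, h}  B3 = {b, d, e, g, h}  B4 = {b, c, d, e, h}  B5 = {b, d, e, f, h}
Tree: B1–B2, B2–B3, B3–B4, B4–B5
Every bag has size at most 5, so the width is 5 − 1 = 4 and tw(G) ≤ 4. For the lower bound: the 5 vertex sets {b,i}, {a,h}, {e,g}, {d}, {c} are disjoint, each induces a connected subgraph, and every pair is joined by at least one edge of G. Contracting each set to a single vertex therefore yields K_{5} as a minor, and since treewidth is minor-monotone, tw(G) ≥ tw(K_{5}) = 4. Combining the bounds, tw(G) = 4.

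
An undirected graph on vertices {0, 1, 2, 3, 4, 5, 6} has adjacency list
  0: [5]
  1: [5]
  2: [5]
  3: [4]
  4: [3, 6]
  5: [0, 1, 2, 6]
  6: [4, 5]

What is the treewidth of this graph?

1

A width-1 tree decomposition is:
Bags: B1 = {0, 5}  B2 = {1, 5}  B3 = {5, 6}  B4 = {4, 6}  B5 = {2, 5}  B6 = {3, 4}
Tree: B1–B2, B2–B3, B3–B4, B1–B5, B4–B6
Every bag has size at most 2, so the width is 2 − 1 = 1 and tw(G) ≤ 1. Since G has at least one edge (e.g. 5–0), it is not an edgeless graph, so tw(G) ≥ 1. Combining the bounds, tw(G) = 1.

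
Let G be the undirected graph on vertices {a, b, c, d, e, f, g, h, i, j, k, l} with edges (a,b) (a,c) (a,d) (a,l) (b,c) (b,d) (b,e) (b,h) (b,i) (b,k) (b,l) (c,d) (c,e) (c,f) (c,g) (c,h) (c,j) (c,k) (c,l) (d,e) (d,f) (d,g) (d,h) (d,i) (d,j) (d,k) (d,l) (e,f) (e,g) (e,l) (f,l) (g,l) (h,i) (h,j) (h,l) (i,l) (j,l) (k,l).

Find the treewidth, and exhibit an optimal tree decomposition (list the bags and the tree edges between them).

The largest bag has 5 vertices, giving width 4; this decomposition certifies tw(G) ≤ 4. Conversely, {c, d, e, g, l} is a clique of size 5, and the vertices of any clique must share a bag in every tree decomposition; so some bag has ≥ 5 vertices and tw(G) ≥ 4. Therefore the treewidth is 4.

Treewidth 4.
One optimal decomposition is:
Bags: B1 = {b, c, d, h, l}  B2 = {a, b, c, d, l}  B3 = {c, d, h, j, l}  B4 = {b, c, d, e, l}  B5 = {b, d, h, i, l}  B6 = {c, d, e, f, l}  B7 = {b, c, d, k, l}  B8 = {c, d, e, g, l}
Tree: B1–B2, B1–B3, B2–B4, B1–B5, B4–B6, B1–B7, B4–B8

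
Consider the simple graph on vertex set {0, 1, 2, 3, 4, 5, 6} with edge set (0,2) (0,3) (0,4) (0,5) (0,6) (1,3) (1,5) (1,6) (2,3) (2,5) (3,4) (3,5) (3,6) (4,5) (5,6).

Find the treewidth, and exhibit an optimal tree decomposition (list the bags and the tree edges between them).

Treewidth 3.
One such decomposition:
Bags: B1 = {0, 2, 3, 5}  B2 = {0, 3, 4, 5}  B3 = {0, 3, 5, 6}  B4 = {1, 3, 5, 6}
Tree: B1–B2, B2–B3, B3–B4

Every bag has size at most 4, so the width is 4 − 1 = 3 and tw(G) ≤ 3. Conversely, {0, 2, 3, 5} is a clique of size 4, and the vertices of any clique must share a bag in every tree decomposition; so some bag has ≥ 4 vertices and tw(G) ≥ 3. Therefore the treewidth is 3.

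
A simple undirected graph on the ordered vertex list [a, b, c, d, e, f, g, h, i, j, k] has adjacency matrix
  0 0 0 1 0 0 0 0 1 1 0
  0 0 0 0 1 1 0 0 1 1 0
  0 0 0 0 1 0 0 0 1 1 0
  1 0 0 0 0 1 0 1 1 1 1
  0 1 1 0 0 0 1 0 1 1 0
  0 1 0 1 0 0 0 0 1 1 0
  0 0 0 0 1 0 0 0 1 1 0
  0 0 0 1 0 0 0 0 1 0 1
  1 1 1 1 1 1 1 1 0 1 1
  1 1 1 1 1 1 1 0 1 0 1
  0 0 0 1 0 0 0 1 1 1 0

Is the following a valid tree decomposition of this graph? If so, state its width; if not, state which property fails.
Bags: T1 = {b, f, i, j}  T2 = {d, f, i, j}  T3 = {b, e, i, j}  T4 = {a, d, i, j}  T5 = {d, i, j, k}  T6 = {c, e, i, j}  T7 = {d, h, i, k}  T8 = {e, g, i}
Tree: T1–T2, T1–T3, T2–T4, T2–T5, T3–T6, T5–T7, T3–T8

No — edge (j,g) lies in no bag.

A tree decomposition must satisfy three properties: every vertex lies in some bag; for every edge, both endpoints lie together in some bag; and for every vertex, the bags containing it form a connected subtree. Here edge (j,g) lies in no bag, so the decomposition is invalid.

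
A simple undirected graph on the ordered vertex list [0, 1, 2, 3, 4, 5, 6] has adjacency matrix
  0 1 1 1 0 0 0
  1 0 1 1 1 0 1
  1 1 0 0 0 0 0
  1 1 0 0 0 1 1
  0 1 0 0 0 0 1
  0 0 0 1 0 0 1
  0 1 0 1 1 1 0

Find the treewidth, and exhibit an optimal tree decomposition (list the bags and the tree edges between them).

Treewidth 2.
One such decomposition:
Bags: B1 = {1, 3, 6}  B2 = {0, 1, 3}  B3 = {0, 1, 2}  B4 = {3, 5, 6}  B5 = {1, 4, 6}
Tree: B1–B2, B2–B3, B1–B4, B1–B5

The largest bag has 3 vertices, giving width 2; this decomposition certifies tw(G) ≤ 2. On the other hand G contains the 3-clique {0, 1, 2}. A clique must lie in a single bag of any decomposition, so no decomposition can have width below 2. The upper and lower bounds meet at 2, so that is the treewidth.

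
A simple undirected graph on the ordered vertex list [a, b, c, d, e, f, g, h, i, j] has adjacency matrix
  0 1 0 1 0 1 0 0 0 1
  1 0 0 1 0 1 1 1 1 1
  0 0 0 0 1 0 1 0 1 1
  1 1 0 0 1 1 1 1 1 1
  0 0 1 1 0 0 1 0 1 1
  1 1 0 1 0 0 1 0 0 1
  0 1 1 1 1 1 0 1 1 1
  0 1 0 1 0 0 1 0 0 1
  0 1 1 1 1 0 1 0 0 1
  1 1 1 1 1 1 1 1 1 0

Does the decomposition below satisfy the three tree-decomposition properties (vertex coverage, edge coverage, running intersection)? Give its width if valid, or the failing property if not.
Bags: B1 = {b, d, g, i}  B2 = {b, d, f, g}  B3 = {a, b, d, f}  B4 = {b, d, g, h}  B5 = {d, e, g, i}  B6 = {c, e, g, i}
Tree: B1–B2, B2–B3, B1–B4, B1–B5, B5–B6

A tree decomposition must satisfy three properties: every vertex lies in some bag; for every edge, both endpoints lie together in some bag; and for every vertex, the bags containing it form a connected subtree. Here vertex j appears in no bag, so the decomposition is invalid.

No — vertex j appears in no bag.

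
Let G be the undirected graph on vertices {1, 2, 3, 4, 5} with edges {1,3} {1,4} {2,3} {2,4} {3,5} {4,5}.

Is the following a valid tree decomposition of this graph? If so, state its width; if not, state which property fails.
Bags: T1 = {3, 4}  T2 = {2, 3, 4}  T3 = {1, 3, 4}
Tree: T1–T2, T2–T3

A tree decomposition must satisfy three properties: every vertex lies in some bag; for every edge, both endpoints lie together in some bag; and for every vertex, the bags containing it form a connected subtree. Here vertex 5 appears in no bag, so the decomposition is invalid.

No — vertex 5 appears in no bag.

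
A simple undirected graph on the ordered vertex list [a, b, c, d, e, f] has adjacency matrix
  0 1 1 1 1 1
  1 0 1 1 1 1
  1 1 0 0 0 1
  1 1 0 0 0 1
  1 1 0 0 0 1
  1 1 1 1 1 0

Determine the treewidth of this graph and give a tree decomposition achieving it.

Every bag has size at most 4, so the width is 4 − 1 = 3 and tw(G) ≤ 3. On the other hand G contains the 4-clique {a, b, d, f}. A clique must lie in a single bag of any decomposition, so no decomposition can have width below 3. Hence tw(G) = 3 exactly.

Treewidth 3.
Bags: B1 = {a, b, c, f}  B2 = {a, b, e, f}  B3 = {a, b, d, f}
Tree: B1–B2, B2–B3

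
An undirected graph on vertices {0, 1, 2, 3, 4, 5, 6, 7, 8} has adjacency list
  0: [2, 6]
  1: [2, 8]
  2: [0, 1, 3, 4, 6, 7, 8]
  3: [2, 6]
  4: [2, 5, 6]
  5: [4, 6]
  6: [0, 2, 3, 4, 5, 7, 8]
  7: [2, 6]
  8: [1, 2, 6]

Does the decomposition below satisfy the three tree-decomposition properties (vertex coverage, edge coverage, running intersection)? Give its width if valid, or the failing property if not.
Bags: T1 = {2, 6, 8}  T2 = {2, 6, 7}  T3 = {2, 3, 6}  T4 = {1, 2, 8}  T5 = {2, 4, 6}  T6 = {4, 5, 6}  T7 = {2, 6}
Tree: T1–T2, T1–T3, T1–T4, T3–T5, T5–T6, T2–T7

No — vertex 0 appears in no bag.

A tree decomposition must satisfy three properties: every vertex lies in some bag; for every edge, both endpoints lie together in some bag; and for every vertex, the bags containing it form a connected subtree. Here vertex 0 appears in no bag, so the decomposition is invalid.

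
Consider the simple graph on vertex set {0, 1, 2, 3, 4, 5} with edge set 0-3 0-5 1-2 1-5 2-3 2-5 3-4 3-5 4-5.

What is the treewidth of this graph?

A width-2 tree decomposition is:
Bags: B1 = {2, 3, 5}  B2 = {3, 4, 5}  B3 = {1, 2, 5}  B4 = {0, 3, 5}
Tree: B1–B2, B1–B3, B1–B4
Every bag has size at most 3, so the width is 3 − 1 = 2 and tw(G) ≤ 2. For the lower bound, the 3 vertices {1, 2, 5} are pairwise adjacent, and any tree decomposition puts a clique entirely inside one bag — forcing width ≥ 2. Hence tw(G) = 2 exactly.

2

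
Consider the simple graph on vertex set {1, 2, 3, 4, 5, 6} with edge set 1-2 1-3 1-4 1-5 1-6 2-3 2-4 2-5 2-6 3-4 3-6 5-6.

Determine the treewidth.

3

A width-3 tree decomposition is:
Bags: B1 = {1, 2, 5, 6}  B2 = {1, 2, 3, 6}  B3 = {1, 2, 3, 4}
Tree: B1–B2, B2–B3
The largest bag has 4 vertices, giving width 3; this decomposition certifies tw(G) ≤ 3. On the other hand G contains the 4-clique {1, 2, 3, 4}. A clique must lie in a single bag of any decomposition, so no decomposition can have width below 3. Therefore the treewidth is 3.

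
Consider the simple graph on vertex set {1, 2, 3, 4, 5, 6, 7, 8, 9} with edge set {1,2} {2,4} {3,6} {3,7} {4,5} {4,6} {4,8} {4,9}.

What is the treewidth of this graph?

A width-1 tree decomposition is:
Bags: B1 = {4, 6}  B2 = {4, 9}  B3 = {4, 8}  B4 = {2, 4}  B5 = {1, 2}  B6 = {3, 6}  B7 = {3, 7}  B8 = {4, 5}
Tree: B1–B2, B1–B3, B1–B4, B4–B5, B1–B6, B6–B7, B2–B8
The largest bag has 2 vertices, giving width 1; this decomposition certifies tw(G) ≤ 1. Since G has at least one edge (e.g. 4–6), it is not an edgeless graph, so tw(G) ≥ 1. The upper and lower bounds meet at 1, so that is the treewidth.

1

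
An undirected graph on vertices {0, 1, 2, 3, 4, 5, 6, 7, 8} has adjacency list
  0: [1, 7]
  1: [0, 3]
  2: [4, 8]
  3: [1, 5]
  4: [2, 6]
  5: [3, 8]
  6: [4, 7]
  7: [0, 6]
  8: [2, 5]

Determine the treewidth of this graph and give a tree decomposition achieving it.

The largest bag has 3 vertices, giving width 2; this decomposition certifies tw(G) ≤ 2. For the lower bound, G contains the cycle 0–1–3–5–8–2–4–6–7–0, so G is not a forest; only forests have treewidth ≤ 1, hence tw(G) ≥ 2. Hence tw(G) = 2 exactly.

Treewidth 2.
One optimal decomposition is:
Bags: B1 = {0, 1, 3}  B2 = {0, 3, 5}  B3 = {0, 5, 8}  B4 = {0, 2, 8}  B5 = {0, 2, 4}  B6 = {0, 4, 6}  B7 = {0, 6, 7}
Tree: B1–B2, B2–B3, B3–B4, B4–B5, B5–B6, B6–B7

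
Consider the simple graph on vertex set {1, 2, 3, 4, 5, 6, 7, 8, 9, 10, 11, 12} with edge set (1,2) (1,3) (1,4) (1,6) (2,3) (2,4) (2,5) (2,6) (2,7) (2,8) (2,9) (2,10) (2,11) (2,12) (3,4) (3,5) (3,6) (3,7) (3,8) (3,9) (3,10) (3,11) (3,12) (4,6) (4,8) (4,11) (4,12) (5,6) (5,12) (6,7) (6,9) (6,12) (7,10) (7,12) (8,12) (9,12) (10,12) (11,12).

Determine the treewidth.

4

A width-4 tree decomposition is:
Bags: B1 = {2, 3, 6, 7, 12}  B2 = {2, 3, 4, 6, 12}  B3 = {2, 3, 4, 11, 12}  B4 = {2, 3, 4, 8, 12}  B5 = {2, 3, 5, 6, 12}  B6 = {2, 3, 6, 9, 12}  B7 = {2, 3, 7, 10, 12}  B8 = {1, 2, 3, 4, 6}
Tree: B1–B2, B2–B3, B2–B4, B2–B5, B1–B6, B1–B7, B2–B8
The largest bag has 5 vertices, giving width 4; this decomposition certifies tw(G) ≤ 4. For the lower bound, the 5 vertices {1, 2, 3, 4, 6} are pairwise adjacent, and any tree decomposition puts a clique entirely inside one bag — forcing width ≥ 4. The upper and lower bounds meet at 4, so that is the treewidth.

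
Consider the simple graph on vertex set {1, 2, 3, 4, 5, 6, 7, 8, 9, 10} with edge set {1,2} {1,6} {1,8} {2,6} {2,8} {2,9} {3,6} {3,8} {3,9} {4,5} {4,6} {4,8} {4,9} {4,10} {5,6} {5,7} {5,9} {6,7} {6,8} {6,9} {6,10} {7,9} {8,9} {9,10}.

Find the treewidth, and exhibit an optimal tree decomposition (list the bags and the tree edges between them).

The largest bag has 4 vertices, giving width 3; this decomposition certifies tw(G) ≤ 3. Conversely, {1, 2, 6, 8} is a clique of size 4, and the vertices of any clique must share a bag in every tree decomposition; so some bag has ≥ 4 vertices and tw(G) ≥ 3. Combining the bounds, tw(G) = 3.

Treewidth 3.
One optimal decomposition is:
Bags: B1 = {5, 6, 7, 9}  B2 = {4, 5, 6, 9}  B3 = {4, 6, 9, 10}  B4 = {4, 6, 8, 9}  B5 = {3, 6, 8, 9}  B6 = {2, 6, 8, 9}  B7 = {1, 2, 6, 8}
Tree: B1–B2, B2–B3, B2–B4, B4–B5, B4–B6, B6–B7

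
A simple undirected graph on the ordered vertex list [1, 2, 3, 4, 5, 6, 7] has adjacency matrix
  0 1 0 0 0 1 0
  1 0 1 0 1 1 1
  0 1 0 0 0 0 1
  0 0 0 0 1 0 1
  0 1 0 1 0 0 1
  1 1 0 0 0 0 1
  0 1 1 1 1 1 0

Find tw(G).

2

A width-2 tree decomposition is:
Bags: B1 = {2, 3, 7}  B2 = {2, 6, 7}  B3 = {2, 5, 7}  B4 = {1, 2, 6}  B5 = {4, 5, 7}
Tree: B1–B2, B2–B3, B2–B4, B3–B5
The largest bag has 3 vertices, giving width 2; this decomposition certifies tw(G) ≤ 2. On the other hand G contains the 3-clique {1, 2, 6}. A clique must lie in a single bag of any decomposition, so no decomposition can have width below 2. Therefore the treewidth is 2.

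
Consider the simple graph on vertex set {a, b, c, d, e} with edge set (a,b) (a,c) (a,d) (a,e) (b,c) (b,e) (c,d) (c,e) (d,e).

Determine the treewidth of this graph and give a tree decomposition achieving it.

The largest bag has 4 vertices, giving width 3; this decomposition certifies tw(G) ≤ 3. On the other hand G contains the 4-clique {a, c, d, e}. A clique must lie in a single bag of any decomposition, so no decomposition can have width below 3. The upper and lower bounds meet at 3, so that is the treewidth.

Treewidth 3.
Bags: B1 = {a, b, c, e}  B2 = {a, c, d, e}
Tree: B1–B2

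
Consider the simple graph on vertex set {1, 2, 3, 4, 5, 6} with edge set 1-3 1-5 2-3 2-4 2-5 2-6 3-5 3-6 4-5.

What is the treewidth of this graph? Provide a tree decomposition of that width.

Each bag holds 3 vertices, so the decomposition has width 2, which upper-bounds the treewidth. For the lower bound, the 3 vertices {1, 3, 5} are pairwise adjacent, and any tree decomposition puts a clique entirely inside one bag — forcing width ≥ 2. Combining the bounds, tw(G) = 2.

Treewidth 2.
One such decomposition:
Bags: B1 = {2, 3, 5}  B2 = {2, 3, 6}  B3 = {2, 4, 5}  B4 = {1, 3, 5}
Tree: B1–B2, B1–B3, B1–B4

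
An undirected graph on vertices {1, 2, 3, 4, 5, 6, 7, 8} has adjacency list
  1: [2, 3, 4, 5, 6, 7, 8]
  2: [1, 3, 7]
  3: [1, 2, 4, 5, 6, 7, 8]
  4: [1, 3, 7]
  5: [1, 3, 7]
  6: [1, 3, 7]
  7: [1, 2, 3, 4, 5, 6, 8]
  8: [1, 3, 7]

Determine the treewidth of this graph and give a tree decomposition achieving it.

Treewidth 3.
Bags: B1 = {1, 3, 5, 7}  B2 = {1, 3, 6, 7}  B3 = {1, 3, 4, 7}  B4 = {1, 3, 7, 8}  B5 = {1, 2, 3, 7}
Tree: B1–B2, B1–B3, B2–B4, B3–B5

Every bag has size at most 4, so the width is 4 − 1 = 3 and tw(G) ≤ 3. For the lower bound, the 4 vertices {1, 2, 3, 7} are pairwise adjacent, and any tree decomposition puts a clique entirely inside one bag — forcing width ≥ 3. Hence tw(G) = 3 exactly.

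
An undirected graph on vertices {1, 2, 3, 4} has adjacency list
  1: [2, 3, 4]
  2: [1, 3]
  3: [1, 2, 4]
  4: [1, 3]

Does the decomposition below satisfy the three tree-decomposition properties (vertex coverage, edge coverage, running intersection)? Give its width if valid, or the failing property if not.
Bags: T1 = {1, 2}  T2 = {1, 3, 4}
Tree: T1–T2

A tree decomposition must satisfy three properties: every vertex lies in some bag; for every edge, both endpoints lie together in some bag; and for every vertex, the bags containing it form a connected subtree. Here edge (3,2) lies in no bag, so the decomposition is invalid.

No — edge (3,2) lies in no bag.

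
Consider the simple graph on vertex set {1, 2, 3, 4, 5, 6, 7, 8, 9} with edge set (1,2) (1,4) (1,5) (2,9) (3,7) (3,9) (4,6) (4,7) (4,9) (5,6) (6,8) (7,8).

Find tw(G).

A width-3 tree decomposition is:
Bags: B1 = {1, 5, 6, 8}  B2 = {1, 4, 6, 8}  B3 = {1, 4, 7, 8}  B4 = {1, 2, 4, 7}  B5 = {2, 4, 7, 9}  B6 = {2, 3, 7, 9}
Tree: B1–B2, B2–B3, B3–B4, B4–B5, B5–B6
The largest bag has 4 vertices, giving width 3; this decomposition certifies tw(G) ≤ 3. For the lower bound: the 4 vertex sets {5,6,8}, {1}, {4}, {2,3,7,9} are disjoint, each induces a connected subgraph, and every pair is joined by at least one edge of G. Contracting each set to a single vertex therefore yields K_{4} as a minor, and since treewidth is minor-monotone, tw(G) ≥ tw(K_{4}) = 3. Combining the bounds, tw(G) = 3.

3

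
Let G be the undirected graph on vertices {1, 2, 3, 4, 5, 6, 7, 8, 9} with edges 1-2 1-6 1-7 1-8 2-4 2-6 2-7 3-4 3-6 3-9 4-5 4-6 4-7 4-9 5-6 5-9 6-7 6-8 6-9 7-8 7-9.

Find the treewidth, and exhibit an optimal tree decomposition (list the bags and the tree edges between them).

The largest bag has 4 vertices, giving width 3; this decomposition certifies tw(G) ≤ 3. For the lower bound, the 4 vertices {1, 6, 7, 8} are pairwise adjacent, and any tree decomposition puts a clique entirely inside one bag — forcing width ≥ 3. Combining the bounds, tw(G) = 3.

Treewidth 3.
One such decomposition:
Bags: B1 = {2, 4, 6, 7}  B2 = {1, 2, 6, 7}  B3 = {1, 6, 7, 8}  B4 = {4, 6, 7, 9}  B5 = {3, 4, 6, 9}  B6 = {4, 5, 6, 9}
Tree: B1–B2, B2–B3, B1–B4, B4–B5, B5–B6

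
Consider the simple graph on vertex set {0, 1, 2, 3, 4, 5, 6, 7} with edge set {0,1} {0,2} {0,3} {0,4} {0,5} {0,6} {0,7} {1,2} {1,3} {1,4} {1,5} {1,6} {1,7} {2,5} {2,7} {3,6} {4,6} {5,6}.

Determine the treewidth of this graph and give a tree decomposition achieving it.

The largest bag has 4 vertices, giving width 3; this decomposition certifies tw(G) ≤ 3. For the lower bound, the 4 vertices {0, 1, 2, 5} are pairwise adjacent, and any tree decomposition puts a clique entirely inside one bag — forcing width ≥ 3. The upper and lower bounds meet at 3, so that is the treewidth.

Treewidth 3.
One such decomposition:
Bags: B1 = {0, 1, 5, 6}  B2 = {0, 1, 2, 5}  B3 = {0, 1, 3, 6}  B4 = {0, 1, 2, 7}  B5 = {0, 1, 4, 6}
Tree: B1–B2, B1–B3, B2–B4, B1–B5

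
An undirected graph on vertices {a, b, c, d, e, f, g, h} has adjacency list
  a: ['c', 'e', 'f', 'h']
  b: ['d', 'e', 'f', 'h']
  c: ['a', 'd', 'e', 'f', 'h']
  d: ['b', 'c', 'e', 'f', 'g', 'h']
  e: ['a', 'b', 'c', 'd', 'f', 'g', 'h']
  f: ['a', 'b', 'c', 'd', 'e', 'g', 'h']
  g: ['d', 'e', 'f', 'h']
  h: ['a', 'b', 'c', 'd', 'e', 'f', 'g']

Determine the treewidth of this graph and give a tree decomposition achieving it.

Treewidth 4.
One optimal decomposition is:
Bags: B1 = {b, d, e, f, h}  B2 = {c, d, e, f, h}  B3 = {d, e, f, g, h}  B4 = {a, c, e, f, h}
Tree: B1–B2, B2–B3, B2–B4

The largest bag has 5 vertices, giving width 4; this decomposition certifies tw(G) ≤ 4. Conversely, {d, e, f, g, h} is a clique of size 5, and the vertices of any clique must share a bag in every tree decomposition; so some bag has ≥ 5 vertices and tw(G) ≥ 4. Therefore the treewidth is 4.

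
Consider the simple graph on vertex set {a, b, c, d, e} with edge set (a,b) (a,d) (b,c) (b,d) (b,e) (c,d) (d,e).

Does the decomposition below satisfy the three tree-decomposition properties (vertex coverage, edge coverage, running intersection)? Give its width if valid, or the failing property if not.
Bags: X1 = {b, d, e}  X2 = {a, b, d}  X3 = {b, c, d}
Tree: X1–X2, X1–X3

Every vertex of G appears in some bag (union = {a, b, c, d, e}); every edge is covered by a bag; and for each vertex v the set of bags containing v is connected in the bag tree. The decomposition is therefore valid. The largest bag has 3 vertices, so the width is 2.

Yes; width 2.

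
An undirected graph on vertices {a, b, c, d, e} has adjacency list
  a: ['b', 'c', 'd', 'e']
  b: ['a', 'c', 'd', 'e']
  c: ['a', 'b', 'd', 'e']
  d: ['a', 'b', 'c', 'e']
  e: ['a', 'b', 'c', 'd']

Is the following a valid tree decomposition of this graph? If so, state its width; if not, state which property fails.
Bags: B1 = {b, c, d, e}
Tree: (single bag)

No — vertex a appears in no bag.

A tree decomposition must satisfy three properties: every vertex lies in some bag; for every edge, both endpoints lie together in some bag; and for every vertex, the bags containing it form a connected subtree. Here vertex a appears in no bag, so the decomposition is invalid.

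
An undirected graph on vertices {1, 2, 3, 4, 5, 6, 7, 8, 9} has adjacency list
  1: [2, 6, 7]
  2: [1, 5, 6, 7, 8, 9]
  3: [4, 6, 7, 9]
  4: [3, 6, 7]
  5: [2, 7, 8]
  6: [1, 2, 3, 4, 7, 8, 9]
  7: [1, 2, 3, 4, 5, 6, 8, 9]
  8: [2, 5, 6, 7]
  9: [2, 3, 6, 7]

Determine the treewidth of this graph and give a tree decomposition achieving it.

Treewidth 3.
One such decomposition:
Bags: B1 = {2, 6, 7, 8}  B2 = {1, 2, 6, 7}  B3 = {2, 5, 7, 8}  B4 = {2, 6, 7, 9}  B5 = {3, 6, 7, 9}  B6 = {3, 4, 6, 7}
Tree: B1–B2, B1–B3, B1–B4, B4–B5, B5–B6

Each bag holds 4 vertices, so the decomposition has width 3, which upper-bounds the treewidth. On the other hand G contains the 4-clique {2, 5, 7, 8}. A clique must lie in a single bag of any decomposition, so no decomposition can have width below 3. Combining the bounds, tw(G) = 3.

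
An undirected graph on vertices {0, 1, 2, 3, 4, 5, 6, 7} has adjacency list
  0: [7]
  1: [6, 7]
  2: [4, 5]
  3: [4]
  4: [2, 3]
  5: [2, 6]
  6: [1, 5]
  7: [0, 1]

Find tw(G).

1

A width-1 tree decomposition is:
Bags: B1 = {3, 4}  B2 = {2, 4}  B3 = {2, 5}  B4 = {5, 6}  B5 = {1, 6}  B6 = {1, 7}  B7 = {0, 7}
Tree: B1–B2, B2–B3, B3–B4, B4–B5, B5–B6, B6–B7
Each bag holds 2 vertices, so the decomposition has width 1, which upper-bounds the treewidth. Any graph with an edge has treewidth ≥ 1, and G has the edge 3–4. The upper and lower bounds meet at 1, so that is the treewidth.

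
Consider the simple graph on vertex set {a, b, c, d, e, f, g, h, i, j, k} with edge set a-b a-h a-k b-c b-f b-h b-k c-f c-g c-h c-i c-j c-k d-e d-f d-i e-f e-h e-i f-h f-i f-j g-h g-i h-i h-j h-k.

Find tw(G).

3

A width-3 tree decomposition is:
Bags: B1 = {c, f, h, i}  B2 = {b, c, f, h}  B3 = {b, c, h, k}  B4 = {c, f, h, j}  B5 = {a, b, h, k}  B6 = {c, g, h, i}  B7 = {e, f, h, i}  B8 = {d, e, f, i}
Tree: B1–B2, B2–B3, B1–B4, B3–B5, B1–B6, B1–B7, B7–B8
Every bag has size at most 4, so the width is 4 − 1 = 3 and tw(G) ≤ 3. For the lower bound, the 4 vertices {d, e, f, i} are pairwise adjacent, and any tree decomposition puts a clique entirely inside one bag — forcing width ≥ 3. Therefore the treewidth is 3.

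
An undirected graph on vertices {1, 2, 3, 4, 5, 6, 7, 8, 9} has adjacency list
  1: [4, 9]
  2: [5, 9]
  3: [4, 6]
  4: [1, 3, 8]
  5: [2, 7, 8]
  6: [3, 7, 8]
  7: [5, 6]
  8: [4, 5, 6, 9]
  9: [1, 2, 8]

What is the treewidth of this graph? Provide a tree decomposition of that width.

Every bag has size at most 4, so the width is 4 − 1 = 3 and tw(G) ≤ 3. For the lower bound: the 4 vertex sets {3,6,7}, {4}, {8}, {1,2,5,9} are disjoint, each induces a connected subgraph, and every pair is joined by at least one edge of G. Contracting each set to a single vertex therefore yields K_{4} as a minor, and since treewidth is minor-monotone, tw(G) ≥ tw(K_{4}) = 3. Combining the bounds, tw(G) = 3.

Treewidth 3.
Bags: B1 = {3, 4, 6, 7}  B2 = {4, 6, 7, 8}  B3 = {4, 5, 7, 8}  B4 = {1, 4, 5, 8}  B5 = {1, 5, 8, 9}  B6 = {1, 2, 5, 9}
Tree: B1–B2, B2–B3, B3–B4, B4–B5, B5–B6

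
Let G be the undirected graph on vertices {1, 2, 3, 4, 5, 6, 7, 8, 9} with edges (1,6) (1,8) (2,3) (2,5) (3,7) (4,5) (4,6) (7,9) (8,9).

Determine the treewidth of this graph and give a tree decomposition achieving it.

Treewidth 2.
One optimal decomposition is:
Bags: B1 = {3, 7, 9}  B2 = {2, 3, 9}  B3 = {2, 5, 9}  B4 = {4, 5, 9}  B5 = {4, 6, 9}  B6 = {1, 6, 9}  B7 = {1, 8, 9}
Tree: B1–B2, B2–B3, B3–B4, B4–B5, B5–B6, B6–B7

Each bag holds 3 vertices, so the decomposition has width 2, which upper-bounds the treewidth. For the lower bound, G contains the cycle 9–7–3–2–5–4–6–1–8–9, so G is not a forest; only forests have treewidth ≤ 1, hence tw(G) ≥ 2. Therefore the treewidth is 2.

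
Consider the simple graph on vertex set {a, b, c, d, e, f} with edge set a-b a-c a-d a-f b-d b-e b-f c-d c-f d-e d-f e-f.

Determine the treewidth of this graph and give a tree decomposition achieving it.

The largest bag has 4 vertices, giving width 3; this decomposition certifies tw(G) ≤ 3. Conversely, {b, d, e, f} is a clique of size 4, and the vertices of any clique must share a bag in every tree decomposition; so some bag has ≥ 4 vertices and tw(G) ≥ 3. The upper and lower bounds meet at 3, so that is the treewidth.

Treewidth 3.
One optimal decomposition is:
Bags: B1 = {a, c, d, f}  B2 = {a, b, d, f}  B3 = {b, d, e, f}
Tree: B1–B2, B2–B3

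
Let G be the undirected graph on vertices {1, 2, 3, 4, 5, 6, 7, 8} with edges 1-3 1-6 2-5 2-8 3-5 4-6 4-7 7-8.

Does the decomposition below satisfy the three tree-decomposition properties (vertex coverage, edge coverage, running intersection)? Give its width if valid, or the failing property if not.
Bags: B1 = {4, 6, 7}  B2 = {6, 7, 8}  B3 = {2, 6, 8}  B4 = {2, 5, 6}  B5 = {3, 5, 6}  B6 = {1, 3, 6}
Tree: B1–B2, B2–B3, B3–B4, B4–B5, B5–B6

Checking the three conditions: (i) the bags cover all of {1, 2, 3, 4, 5, 6, 7, 8}; (ii) for each edge, some bag contains both endpoints; (iii) the bags containing any fixed vertex form a subtree. All hold, so the decomposition is valid with width 3 − 1 = 2.

Yes; width 2.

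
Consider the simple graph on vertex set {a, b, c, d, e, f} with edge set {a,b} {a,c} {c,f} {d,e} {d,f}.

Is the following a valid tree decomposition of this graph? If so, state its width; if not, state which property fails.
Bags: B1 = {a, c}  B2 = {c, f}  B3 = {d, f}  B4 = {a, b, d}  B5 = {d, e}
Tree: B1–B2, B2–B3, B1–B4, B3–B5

No — bags containing vertex d are not connected in the tree.

A tree decomposition must satisfy three properties: every vertex lies in some bag; for every edge, both endpoints lie together in some bag; and for every vertex, the bags containing it form a connected subtree. Here bags containing vertex d are not connected in the tree, so the decomposition is invalid.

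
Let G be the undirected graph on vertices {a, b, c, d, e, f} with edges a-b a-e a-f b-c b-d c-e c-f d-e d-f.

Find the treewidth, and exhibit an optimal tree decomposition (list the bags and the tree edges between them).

Every bag has size at most 4, so the width is 4 − 1 = 3 and tw(G) ≤ 3. For the lower bound: the 4 vertex sets {a,b}, {c,f}, {e}, {d} are disjoint, each induces a connected subgraph, and every pair is joined by at least one edge of G. Contracting each set to a single vertex therefore yields K_{4} as a minor, and since treewidth is minor-monotone, tw(G) ≥ tw(K_{4}) = 3. Therefore the treewidth is 3.

Treewidth 3.
Bags: B1 = {a, b, e, f}  B2 = {b, c, e, f}  B3 = {b, d, e, f}
Tree: B1–B2, B2–B3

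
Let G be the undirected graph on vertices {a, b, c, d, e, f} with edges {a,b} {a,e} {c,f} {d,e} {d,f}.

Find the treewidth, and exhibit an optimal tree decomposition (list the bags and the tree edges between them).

Every bag has size at most 2, so the width is 2 − 1 = 1 and tw(G) ≤ 1. G has an edge, so its treewidth is at least 1. Hence tw(G) = 1 exactly.

Treewidth 1.
Bags: B1 = {a, b}  B2 = {a, e}  B3 = {d, e}  B4 = {d, f}  B5 = {c, f}
Tree: B1–B2, B2–B3, B3–B4, B4–B5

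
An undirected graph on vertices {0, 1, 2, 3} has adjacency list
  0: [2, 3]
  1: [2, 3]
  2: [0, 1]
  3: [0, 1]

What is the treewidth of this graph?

2

A width-2 tree decomposition is:
Bags: B1 = {0, 1, 3}  B2 = {0, 1, 2}
Tree: B1–B2
The largest bag has 3 vertices, giving width 2; this decomposition certifies tw(G) ≤ 2. Since 0–3–1–2–0 is a cycle in G, G is not acyclic. Forests are exactly the graphs of treewidth ≤ 1, so tw(G) ≥ 2. Hence tw(G) = 2 exactly.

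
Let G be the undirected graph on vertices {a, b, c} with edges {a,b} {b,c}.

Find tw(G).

1

A width-1 tree decomposition is:
Bags: B1 = {b, c}  B2 = {a, b}
Tree: B1–B2
Each bag holds 2 vertices, so the decomposition has width 1, which upper-bounds the treewidth. Since G has at least one edge (e.g. b–c), it is not an edgeless graph, so tw(G) ≥ 1. Combining the bounds, tw(G) = 1.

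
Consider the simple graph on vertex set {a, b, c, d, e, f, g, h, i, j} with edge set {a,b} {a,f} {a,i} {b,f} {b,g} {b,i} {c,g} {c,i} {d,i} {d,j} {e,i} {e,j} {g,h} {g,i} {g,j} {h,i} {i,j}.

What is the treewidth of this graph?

2

A width-2 tree decomposition is:
Bags: B1 = {e, i, j}  B2 = {g, i, j}  B3 = {b, g, i}  B4 = {c, g, i}  B5 = {a, b, i}  B6 = {d, i, j}  B7 = {a, b, f}  B8 = {g, h, i}
Tree: B1–B2, B2–B3, B2–B4, B3–B5, B2–B6, B5–B7, B3–B8
Every bag has size at most 3, so the width is 3 − 1 = 2 and tw(G) ≤ 2. On the other hand G contains the 3-clique {a, b, f}. A clique must lie in a single bag of any decomposition, so no decomposition can have width below 2. Therefore the treewidth is 2.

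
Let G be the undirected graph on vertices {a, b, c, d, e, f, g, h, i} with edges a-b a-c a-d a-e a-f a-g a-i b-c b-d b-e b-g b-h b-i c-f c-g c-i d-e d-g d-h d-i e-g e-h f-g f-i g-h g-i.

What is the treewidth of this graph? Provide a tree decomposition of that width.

Each bag holds 5 vertices, so the decomposition has width 4, which upper-bounds the treewidth. Conversely, {a, c, f, g, i} is a clique of size 5, and the vertices of any clique must share a bag in every tree decomposition; so some bag has ≥ 5 vertices and tw(G) ≥ 4. Therefore the treewidth is 4.

Treewidth 4.
One such decomposition:
Bags: B1 = {a, b, d, g, i}  B2 = {a, b, c, g, i}  B3 = {a, b, d, e, g}  B4 = {b, d, e, g, h}  B5 = {a, c, f, g, i}
Tree: B1–B2, B1–B3, B3–B4, B2–B5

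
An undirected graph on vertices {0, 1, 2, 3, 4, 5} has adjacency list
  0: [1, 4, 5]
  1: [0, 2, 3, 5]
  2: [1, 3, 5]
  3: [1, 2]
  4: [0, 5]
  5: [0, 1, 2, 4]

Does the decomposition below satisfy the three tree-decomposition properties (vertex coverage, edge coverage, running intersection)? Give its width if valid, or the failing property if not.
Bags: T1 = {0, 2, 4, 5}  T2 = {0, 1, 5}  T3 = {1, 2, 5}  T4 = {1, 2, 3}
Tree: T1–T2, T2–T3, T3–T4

No — bags containing vertex 2 are not connected in the tree.

A tree decomposition must satisfy three properties: every vertex lies in some bag; for every edge, both endpoints lie together in some bag; and for every vertex, the bags containing it form a connected subtree. Here bags containing vertex 2 are not connected in the tree, so the decomposition is invalid.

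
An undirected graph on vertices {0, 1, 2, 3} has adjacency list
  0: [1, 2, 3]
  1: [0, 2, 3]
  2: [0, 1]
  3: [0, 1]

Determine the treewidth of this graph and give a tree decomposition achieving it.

Treewidth 2.
One optimal decomposition is:
Bags: B1 = {0, 1, 3}  B2 = {0, 1, 2}
Tree: B1–B2

Each bag holds 3 vertices, so the decomposition has width 2, which upper-bounds the treewidth. For the lower bound, the 3 vertices {0, 1, 2} are pairwise adjacent, and any tree decomposition puts a clique entirely inside one bag — forcing width ≥ 2. The upper and lower bounds meet at 2, so that is the treewidth.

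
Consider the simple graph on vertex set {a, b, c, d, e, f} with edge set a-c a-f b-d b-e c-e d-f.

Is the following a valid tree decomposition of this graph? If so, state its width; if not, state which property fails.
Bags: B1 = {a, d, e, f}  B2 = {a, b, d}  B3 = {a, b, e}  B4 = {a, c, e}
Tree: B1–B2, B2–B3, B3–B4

A tree decomposition must satisfy three properties: every vertex lies in some bag; for every edge, both endpoints lie together in some bag; and for every vertex, the bags containing it form a connected subtree. Here bags containing vertex e are not connected in the tree, so the decomposition is invalid.

No — bags containing vertex e are not connected in the tree.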